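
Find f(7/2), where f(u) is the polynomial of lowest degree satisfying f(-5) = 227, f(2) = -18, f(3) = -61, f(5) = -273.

Evaluate each Lagrange basis at u = 7/2:
L_0(7/2) = (3/2)·(1/2)·(-3/2)/[(-7)·(-8)·(-10)] = 9/4480
L_1(7/2) = (17/2)·(1/2)·(-3/2)/[(7)·(-1)·(-3)] = -17/56
L_2(7/2) = (17/2)·(3/2)·(-3/2)/[(8)·(1)·(-2)] = 153/128
L_3(7/2) = (17/2)·(3/2)·(1/2)/[(10)·(3)·(2)] = 17/160
Sum: 227·(9/4480) + (-18)·(-17/56) + (-61)·(153/128) + (-273)·(17/160) = -96

-96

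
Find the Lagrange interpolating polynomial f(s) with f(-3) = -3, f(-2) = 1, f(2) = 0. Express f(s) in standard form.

f(s) = -(17/20)s^2 - (1/4)s + 39/10

Build the Lagrange basis polynomials:
L_0(s) = (s + 2)(s - 2) / [5] = (1/5)s^2 - 4/5
L_1(s) = (s + 3)(s - 2) / [-4] = -(1/4)s^2 - (1/4)s + 3/2
L_2(s) = (s + 3)(s + 2) / [20] = (1/20)s^2 + (1/4)s + 3/10
f(s) = (-3)·L_0 + 1·L_1 + 0·L_2
  (-3)·L_0(s) = -(3/5)s^2 + 12/5
  1·L_1(s) = -(1/4)s^2 - (1/4)s + 3/2
  0·L_2(s) = 0
Adding term by term: -(17/20)s^2 - (1/4)s + 39/10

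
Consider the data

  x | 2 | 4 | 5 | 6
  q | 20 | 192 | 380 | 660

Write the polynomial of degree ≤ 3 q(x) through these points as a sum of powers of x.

Newton's divided differences:
q[2,4] = (192 - 20) / (4 - 2) = 86
q[4,5] = (380 - 192) / (5 - 4) = 188
q[5,6] = (660 - 380) / (6 - 5) = 280
q[2,4,5] = (188 - 86) / (5 - 2) = 34
q[4,5,6] = (280 - 188) / (6 - 4) = 46
q[2,4,5,6] = (46 - 34) / (6 - 2) = 3
q(x) = 20 + 86·(x - 2) + 34·(x - 2)(x - 4) + 3·(x - 2)(x - 4)(x - 5)
Expanding: q(x) = 3x^3 + x^2 - 4x

q(x) = 3x^3 + x^2 - 4x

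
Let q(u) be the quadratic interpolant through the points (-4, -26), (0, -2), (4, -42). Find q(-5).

-42

Evaluate each Lagrange basis at u = -5:
L_0(-5) = (-5)·(-9)/[(-4)·(-8)] = 45/32
L_1(-5) = (-1)·(-9)/[(4)·(-4)] = -9/16
L_2(-5) = (-1)·(-5)/[(8)·(4)] = 5/32
Sum: (-26)·(45/32) + (-2)·(-9/16) + (-42)·(5/32) = -42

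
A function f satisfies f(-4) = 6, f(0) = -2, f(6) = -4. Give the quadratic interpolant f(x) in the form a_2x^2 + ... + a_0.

f(x) = (1/6)x^2 - (4/3)x - 2

Build the Lagrange basis polynomials:
L_0(x) = x(x - 6) / [40] = (1/40)x^2 - (3/20)x
L_1(x) = (x + 4)(x - 6) / [-24] = -(1/24)x^2 + (1/12)x + 1
L_2(x) = (x + 4)x / [60] = (1/60)x^2 + (1/15)x
f(x) = 6·L_0 + (-2)·L_1 + (-4)·L_2
  6·L_0(x) = (3/20)x^2 - (9/10)x
  (-2)·L_1(x) = (1/12)x^2 - (1/6)x - 2
  (-4)·L_2(x) = -(1/15)x^2 - (4/15)x
Adding term by term: (1/6)x^2 - (4/3)x - 2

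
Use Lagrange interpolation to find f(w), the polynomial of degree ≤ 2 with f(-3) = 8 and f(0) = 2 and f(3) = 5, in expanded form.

L_0(w) = w(w - 3) / [18] = (1/18)w^2 - (1/6)w
L_1(w) = (w + 3)(w - 3) / [-9] = -(1/9)w^2 + 1
L_2(w) = (w + 3)w / [18] = (1/18)w^2 + (1/6)w
f(w) = 8·L_0 + 2·L_1 + 5·L_2
  8·L_0(w) = (4/9)w^2 - (4/3)w
  2·L_1(w) = -(2/9)w^2 + 2
  5·L_2(w) = (5/18)w^2 + (5/6)w
Adding term by term: (1/2)w^2 - (1/2)w + 2

f(w) = (1/2)w^2 - (1/2)w + 2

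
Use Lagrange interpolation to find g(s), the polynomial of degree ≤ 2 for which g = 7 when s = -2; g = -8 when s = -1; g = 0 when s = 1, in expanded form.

g(s) = (19/3)s^2 + 4s - 31/3

L_0(s) = (s + 1)(s - 1) / [3] = (1/3)s^2 - 1/3
L_1(s) = (s + 2)(s - 1) / [-2] = -(1/2)s^2 - (1/2)s + 1
L_2(s) = (s + 2)(s + 1) / [6] = (1/6)s^2 + (1/2)s + 1/3
g(s) = 7·L_0 + (-8)·L_1 + 0·L_2
  7·L_0(s) = (7/3)s^2 - 7/3
  (-8)·L_1(s) = 4s^2 + 4s - 8
  0·L_2(s) = 0
Adding term by term: (19/3)s^2 + 4s - 31/3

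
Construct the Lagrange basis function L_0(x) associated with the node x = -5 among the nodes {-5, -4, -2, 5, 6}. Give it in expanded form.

L_0(x) = (1/330)x^4 - (1/66)x^3 - (14/165)x^2 + (46/165)x + 8/11

L_0(x) = (x + 4)(x + 2)(x - 5)(x - 6) / [(-1)·(-3)·(-10)·(-11)]
       = (x^4 - 5x^3 - 28x^2 + 92x + 240) / (330)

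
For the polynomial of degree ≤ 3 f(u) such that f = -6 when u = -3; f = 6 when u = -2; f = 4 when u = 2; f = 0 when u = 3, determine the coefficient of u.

Build the Lagrange basis polynomials:
L_0(u) = (u + 2)(u - 2)(u - 3) / [-30] = -(1/30)u^3 + (1/10)u^2 + (2/15)u - 2/5
L_1(u) = (u + 3)(u - 2)(u - 3) / [20] = (1/20)u^3 - (1/10)u^2 - (9/20)u + 9/10
L_2(u) = (u + 3)(u + 2)(u - 3) / [-20] = -(1/20)u^3 - (1/10)u^2 + (9/20)u + 9/10
L_3(u) = (u + 3)(u + 2)(u - 2) / [30] = (1/30)u^3 + (1/10)u^2 - (2/15)u - 2/5
f(u) = (-6)·L_0 + 6·L_1 + 4·L_2 + 0·L_3
Only the coefficient of u is needed; take it from each L_i and combine:
(-6)·(2/15) + 6·(-9/20) + 4·(9/20) + 0·(-2/15) = -17/10

-17/10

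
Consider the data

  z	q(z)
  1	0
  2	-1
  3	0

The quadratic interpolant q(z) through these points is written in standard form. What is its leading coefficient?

1

The leading coefficient equals the top divided difference q[1,2,3].
q[1,2] = (-1 - 0) / (2 - 1) = -1
q[2,3] = (0 - (-1)) / (3 - 2) = 1
q[1,2,3] = (1 - (-1)) / (3 - 1) = 1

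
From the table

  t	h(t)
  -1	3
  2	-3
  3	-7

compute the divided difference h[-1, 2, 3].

-1/2

h[-1,2] = (-3 - 3) / (2 - (-1)) = -2
h[2,3] = (-7 - (-3)) / (3 - 2) = -4
h[-1,2,3] = (-4 - (-2)) / (3 - (-1)) = -1/2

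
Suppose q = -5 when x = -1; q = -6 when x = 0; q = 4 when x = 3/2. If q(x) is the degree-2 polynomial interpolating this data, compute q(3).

Using Newton's divided-difference form:
q[-1,0] = (-6 - (-5)) / (0 - (-1)) = -1
q[0,3/2] = (4 - (-6)) / (3/2 - 0) = 20/3
q[-1,0,3/2] = (20/3 - (-1)) / (3/2 - (-1)) = 46/15
q(3) = -5 + (-1)·(4) + (46/15)·(4)·(3) = 139/5

139/5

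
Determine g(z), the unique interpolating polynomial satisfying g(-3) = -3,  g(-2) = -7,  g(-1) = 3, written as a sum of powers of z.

Newton's divided differences:
g[-3,-2] = (-7 - (-3)) / (-2 - (-3)) = -4
g[-2,-1] = (3 - (-7)) / (-1 - (-2)) = 10
g[-3,-2,-1] = (10 - (-4)) / (-1 - (-3)) = 7
g(z) = -3 + (-4)·(z + 3) + 7·(z + 3)(z + 2)
Expanding: g(z) = 7z^2 + 31z + 27

g(z) = 7z^2 + 31z + 27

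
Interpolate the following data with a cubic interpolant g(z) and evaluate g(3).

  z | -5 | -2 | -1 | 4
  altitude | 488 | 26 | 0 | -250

-104

L_0(3) = (5)·(4)·(-1)/[(-3)·(-4)·(-9)] = 5/27
L_1(3) = (8)·(4)·(-1)/[(3)·(-1)·(-6)] = -16/9
L_2(3) = (8)·(5)·(-1)/[(4)·(1)·(-5)] = 2
L_3(3) = (8)·(5)·(4)/[(9)·(6)·(5)] = 16/27
Sum: 488·(5/27) + 26·(-16/9) + 0 + (-250)·(16/27) = -104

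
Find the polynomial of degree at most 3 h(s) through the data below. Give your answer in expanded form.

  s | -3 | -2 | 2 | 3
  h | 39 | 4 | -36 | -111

h(s) = -3s^3 - 4s^2 + 2s

Build the Lagrange basis polynomials:
L_0(s) = (s + 2)(s - 2)(s - 3) / [-30] = -(1/30)s^3 + (1/10)s^2 + (2/15)s - 2/5
L_1(s) = (s + 3)(s - 2)(s - 3) / [20] = (1/20)s^3 - (1/10)s^2 - (9/20)s + 9/10
L_2(s) = (s + 3)(s + 2)(s - 3) / [-20] = -(1/20)s^3 - (1/10)s^2 + (9/20)s + 9/10
L_3(s) = (s + 3)(s + 2)(s - 2) / [30] = (1/30)s^3 + (1/10)s^2 - (2/15)s - 2/5
h(s) = 39·L_0 + 4·L_1 + (-36)·L_2 + (-111)·L_3
  39·L_0(s) = -(13/10)s^3 + (39/10)s^2 + (26/5)s - 78/5
  4·L_1(s) = (1/5)s^3 - (2/5)s^2 - (9/5)s + 18/5
  (-36)·L_2(s) = (9/5)s^3 + (18/5)s^2 - (81/5)s - 162/5
  (-111)·L_3(s) = -(37/10)s^3 - (111/10)s^2 + (74/5)s + 222/5
Adding term by term: -3s^3 - 4s^2 + 2s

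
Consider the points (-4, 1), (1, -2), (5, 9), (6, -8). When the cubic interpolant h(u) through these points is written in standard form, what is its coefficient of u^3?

The leading coefficient equals the top divided difference h[-4,1,5,6].
h[-4,1] = (-2 - 1) / (1 - (-4)) = -3/5
h[1,5] = (9 - (-2)) / (5 - 1) = 11/4
h[5,6] = (-8 - 9) / (6 - 5) = -17
h[-4,1,5] = (11/4 - (-3/5)) / (5 - (-4)) = 67/180
h[1,5,6] = (-17 - 11/4) / (6 - 1) = -79/20
h[-4,1,5,6] = (-79/20 - 67/180) / (6 - (-4)) = -389/900

-389/900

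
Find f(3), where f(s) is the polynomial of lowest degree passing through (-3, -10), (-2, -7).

8

Evaluate each Lagrange basis at s = 3:
L_0(3) = (5)/[(-1)] = -5
L_1(3) = (6)/[(1)] = 6
Sum: (-10)·(-5) + (-7)·(6) = 8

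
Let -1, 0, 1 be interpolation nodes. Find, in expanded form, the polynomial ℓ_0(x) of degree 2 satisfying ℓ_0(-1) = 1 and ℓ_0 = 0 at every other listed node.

ℓ_0(x) = x(x - 1) / [(-1)·(-2)]
       = (x^2 - x) / (2)

ℓ_0(x) = (1/2)x^2 - (1/2)x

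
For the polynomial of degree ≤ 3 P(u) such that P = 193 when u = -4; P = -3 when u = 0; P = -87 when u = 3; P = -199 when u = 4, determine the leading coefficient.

The leading coefficient equals the top divided difference P[-4,0,3,4].
P[-4,0] = (-3 - 193) / (0 - (-4)) = -49
P[0,3] = (-87 - (-3)) / (3 - 0) = -28
P[3,4] = (-199 - (-87)) / (4 - 3) = -112
P[-4,0,3] = (-28 - (-49)) / (3 - (-4)) = 3
P[0,3,4] = (-112 - (-28)) / (4 - 0) = -21
P[-4,0,3,4] = (-21 - 3) / (4 - (-4)) = -3

-3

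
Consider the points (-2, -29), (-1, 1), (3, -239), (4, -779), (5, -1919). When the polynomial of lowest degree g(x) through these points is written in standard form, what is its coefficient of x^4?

-3

The leading coefficient equals the top divided difference g[-2,-1,3,4,5].
g[-2,-1] = (1 - (-29)) / (-1 - (-2)) = 30
g[-1,3] = (-239 - 1) / (3 - (-1)) = -60
g[3,4] = (-779 - (-239)) / (4 - 3) = -540
g[4,5] = (-1919 - (-779)) / (5 - 4) = -1140
g[-2,-1,3] = (-60 - 30) / (3 - (-2)) = -18
g[-1,3,4] = (-540 - (-60)) / (4 - (-1)) = -96
g[3,4,5] = (-1140 - (-540)) / (5 - 3) = -300
g[-2,-1,3,4] = (-96 - (-18)) / (4 - (-2)) = -13
g[-1,3,4,5] = (-300 - (-96)) / (5 - (-1)) = -34
g[-2,-1,3,4,5] = (-34 - (-13)) / (5 - (-2)) = -3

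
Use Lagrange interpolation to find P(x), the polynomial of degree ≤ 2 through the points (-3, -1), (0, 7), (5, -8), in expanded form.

P(x) = -(17/24)x^2 + (13/24)x + 7

Build the Lagrange basis polynomials:
L_0(x) = x(x - 5) / [24] = (1/24)x^2 - (5/24)x
L_1(x) = (x + 3)(x - 5) / [-15] = -(1/15)x^2 + (2/15)x + 1
L_2(x) = (x + 3)x / [40] = (1/40)x^2 + (3/40)x
P(x) = (-1)·L_0 + 7·L_1 + (-8)·L_2
  (-1)·L_0(x) = -(1/24)x^2 + (5/24)x
  7·L_1(x) = -(7/15)x^2 + (14/15)x + 7
  (-8)·L_2(x) = -(1/5)x^2 - (3/5)x
Adding term by term: -(17/24)x^2 + (13/24)x + 7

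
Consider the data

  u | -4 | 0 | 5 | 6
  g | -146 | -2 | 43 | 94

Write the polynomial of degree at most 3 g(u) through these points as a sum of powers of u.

g(u) = u^3 - 4u^2 + 4u - 2

Newton's divided differences:
g[-4,0] = (-2 - (-146)) / (0 - (-4)) = 36
g[0,5] = (43 - (-2)) / (5 - 0) = 9
g[5,6] = (94 - 43) / (6 - 5) = 51
g[-4,0,5] = (9 - 36) / (5 - (-4)) = -3
g[0,5,6] = (51 - 9) / (6 - 0) = 7
g[-4,0,5,6] = (7 - (-3)) / (6 - (-4)) = 1
g(u) = -146 + 36·(u + 4) + (-3)·(u + 4)u + 1·(u + 4)u(u - 5)
Expanding: g(u) = u^3 - 4u^2 + 4u - 2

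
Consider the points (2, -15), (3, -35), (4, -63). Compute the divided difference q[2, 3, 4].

q[2,3] = (-35 - (-15)) / (3 - 2) = -20
q[3,4] = (-63 - (-35)) / (4 - 3) = -28
q[2,3,4] = (-28 - (-20)) / (4 - 2) = -4

-4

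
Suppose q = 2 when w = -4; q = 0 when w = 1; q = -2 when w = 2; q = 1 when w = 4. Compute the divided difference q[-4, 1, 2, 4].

q[-4,1] = (0 - 2) / (1 - (-4)) = -2/5
q[1,2] = (-2 - 0) / (2 - 1) = -2
q[2,4] = (1 - (-2)) / (4 - 2) = 3/2
q[-4,1,2] = (-2 - (-2/5)) / (2 - (-4)) = -4/15
q[1,2,4] = (3/2 - (-2)) / (4 - 1) = 7/6
q[-4,1,2,4] = (7/6 - (-4/15)) / (4 - (-4)) = 43/240

43/240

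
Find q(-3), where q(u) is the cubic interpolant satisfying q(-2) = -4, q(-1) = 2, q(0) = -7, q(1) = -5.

-51

Using Newton's divided-difference form:
q[-2,-1] = (2 - (-4)) / (-1 - (-2)) = 6
q[-1,0] = (-7 - 2) / (0 - (-1)) = -9
q[0,1] = (-5 - (-7)) / (1 - 0) = 2
q[-2,-1,0] = (-9 - 6) / (0 - (-2)) = -15/2
q[-1,0,1] = (2 - (-9)) / (1 - (-1)) = 11/2
q[-2,-1,0,1] = (11/2 - (-15/2)) / (1 - (-2)) = 13/3
q(-3) = -4 + 6·(-1) + (-15/2)·(-1)·(-2) + (13/3)·(-1)·(-2)·(-3) = -51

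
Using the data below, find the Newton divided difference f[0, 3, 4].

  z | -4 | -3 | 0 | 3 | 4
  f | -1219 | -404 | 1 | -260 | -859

f[0,3] = (-260 - 1) / (3 - 0) = -87
f[3,4] = (-859 - (-260)) / (4 - 3) = -599
f[0,3,4] = (-599 - (-87)) / (4 - 0) = -128

-128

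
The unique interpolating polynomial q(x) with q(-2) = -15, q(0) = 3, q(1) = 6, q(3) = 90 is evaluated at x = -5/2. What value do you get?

-281/8

L_0(-5/2) = (-5/2)·(-7/2)·(-11/2)/[(-2)·(-3)·(-5)] = 77/48
L_1(-5/2) = (-1/2)·(-7/2)·(-11/2)/[(2)·(-1)·(-3)] = -77/48
L_2(-5/2) = (-1/2)·(-5/2)·(-11/2)/[(3)·(1)·(-2)] = 55/48
L_3(-5/2) = (-1/2)·(-5/2)·(-7/2)/[(5)·(3)·(2)] = -7/48
Sum: (-15)·(77/48) + 3·(-77/48) + 6·(55/48) + 90·(-7/48) = -281/8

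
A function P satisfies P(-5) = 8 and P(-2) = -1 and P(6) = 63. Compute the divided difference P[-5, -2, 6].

1

P[-5,-2] = (-1 - 8) / (-2 - (-5)) = -3
P[-2,6] = (63 - (-1)) / (6 - (-2)) = 8
P[-5,-2,6] = (8 - (-3)) / (6 - (-5)) = 1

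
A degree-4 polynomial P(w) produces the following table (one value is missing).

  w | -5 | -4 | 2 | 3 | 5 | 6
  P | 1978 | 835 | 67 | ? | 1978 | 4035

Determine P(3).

The 5 known values determine P uniquely (degree ≤ 4).
Evaluate each Lagrange basis at w = 3:
L_0(3) = (7)·(1)·(-2)·(-3)/[(-1)·(-7)·(-10)·(-11)] = 3/55
L_1(3) = (8)·(1)·(-2)·(-3)/[(1)·(-6)·(-9)·(-10)] = -4/45
L_2(3) = (8)·(7)·(-2)·(-3)/[(7)·(6)·(-3)·(-4)] = 2/3
L_3(3) = (8)·(7)·(1)·(-3)/[(10)·(9)·(3)·(-1)] = 28/45
L_4(3) = (8)·(7)·(1)·(-2)/[(11)·(10)·(4)·(1)] = -14/55
Sum: 1978·(3/55) + 835·(-4/45) + 67·(2/3) + 1978·(28/45) + 4035·(-14/55) = 282

282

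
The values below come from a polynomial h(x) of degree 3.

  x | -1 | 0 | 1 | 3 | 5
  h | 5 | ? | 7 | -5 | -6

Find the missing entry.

The 4 known values determine h uniquely (degree ≤ 3).
Evaluate each Lagrange basis at x = 0:
L_0(0) = (-1)·(-3)·(-5)/[(-2)·(-4)·(-6)] = 5/16
L_1(0) = (1)·(-3)·(-5)/[(2)·(-2)·(-4)] = 15/16
L_2(0) = (1)·(-1)·(-5)/[(4)·(2)·(-2)] = -5/16
L_3(0) = (1)·(-1)·(-3)/[(6)·(4)·(2)] = 1/16
Sum: 5·(5/16) + 7·(15/16) + (-5)·(-5/16) + (-6)·(1/16) = 149/16

149/16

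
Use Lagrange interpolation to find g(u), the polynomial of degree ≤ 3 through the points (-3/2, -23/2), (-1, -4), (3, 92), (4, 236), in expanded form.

g(u) = 4u^3 - 4u - 4

Build the Lagrange basis polynomials:
L_0(u) = (u + 1)(u - 3)(u - 4) / [-99/8] = -(8/99)u^3 + (16/33)u^2 - (40/99)u - 32/33
L_1(u) = (u + 3/2)(u - 3)(u - 4) / [10] = (1/10)u^3 - (11/20)u^2 + (3/20)u + 9/5
L_2(u) = (u + 3/2)(u + 1)(u - 4) / [-18] = -(1/18)u^3 + (1/12)u^2 + (17/36)u + 1/3
L_3(u) = (u + 3/2)(u + 1)(u - 3) / [55/2] = (2/55)u^3 - (1/55)u^2 - (12/55)u - 9/55
g(u) = (-23/2)·L_0 + (-4)·L_1 + 92·L_2 + 236·L_3
  (-23/2)·L_0(u) = (92/99)u^3 - (184/33)u^2 + (460/99)u + 368/33
  (-4)·L_1(u) = -(2/5)u^3 + (11/5)u^2 - (3/5)u - 36/5
  92·L_2(u) = -(46/9)u^3 + (23/3)u^2 + (391/9)u + 92/3
  236·L_3(u) = (472/55)u^3 - (236/55)u^2 - (2832/55)u - 2124/55
Adding term by term: 4u^3 - 4u - 4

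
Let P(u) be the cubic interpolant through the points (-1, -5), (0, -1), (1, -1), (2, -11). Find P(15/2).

L_0(15/2) = (15/2)·(13/2)·(11/2)/[(-1)·(-2)·(-3)] = -715/16
L_1(15/2) = (17/2)·(13/2)·(11/2)/[(1)·(-1)·(-2)] = 2431/16
L_2(15/2) = (17/2)·(15/2)·(11/2)/[(2)·(1)·(-1)] = -2805/16
L_3(15/2) = (17/2)·(15/2)·(13/2)/[(3)·(2)·(1)] = 1105/16
Sum: (-5)·(-715/16) + (-1)·(2431/16) + (-1)·(-2805/16) + (-11)·(1105/16) = -4103/8

-4103/8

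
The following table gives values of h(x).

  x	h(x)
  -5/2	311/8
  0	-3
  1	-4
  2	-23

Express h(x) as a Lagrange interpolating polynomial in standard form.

h(x) = -3x^3 + 2x - 3

Build the Lagrange basis polynomials:
L_0(x) = x(x - 1)(x - 2) / [-315/8] = -(8/315)x^3 + (8/105)x^2 - (16/315)x
L_1(x) = (x + 5/2)(x - 1)(x - 2) / [5] = (1/5)x^3 - (1/10)x^2 - (11/10)x + 1
L_2(x) = (x + 5/2)x(x - 2) / [-7/2] = -(2/7)x^3 - (1/7)x^2 + (10/7)x
L_3(x) = (x + 5/2)x(x - 1) / [9] = (1/9)x^3 + (1/6)x^2 - (5/18)x
h(x) = (311/8)·L_0 + (-3)·L_1 + (-4)·L_2 + (-23)·L_3
  (311/8)·L_0(x) = -(311/315)x^3 + (311/105)x^2 - (622/315)x
  (-3)·L_1(x) = -(3/5)x^3 + (3/10)x^2 + (33/10)x - 3
  (-4)·L_2(x) = (8/7)x^3 + (4/7)x^2 - (40/7)x
  (-23)·L_3(x) = -(23/9)x^3 - (23/6)x^2 + (115/18)x
Adding term by term: -3x^3 + 2x - 3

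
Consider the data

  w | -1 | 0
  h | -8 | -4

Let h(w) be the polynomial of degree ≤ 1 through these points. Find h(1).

0

Evaluate each Lagrange basis at w = 1:
L_0(1) = (1)/[(-1)] = -1
L_1(1) = (2)/[(1)] = 2
Sum: (-8)·(-1) + (-4)·(2) = 0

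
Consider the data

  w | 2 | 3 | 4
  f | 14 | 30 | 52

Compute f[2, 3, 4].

f[2,3] = (30 - 14) / (3 - 2) = 16
f[3,4] = (52 - 30) / (4 - 3) = 22
f[2,3,4] = (22 - 16) / (4 - 2) = 3

3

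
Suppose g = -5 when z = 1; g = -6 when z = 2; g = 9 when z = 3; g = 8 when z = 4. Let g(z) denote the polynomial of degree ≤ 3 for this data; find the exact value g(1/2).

Evaluate each Lagrange basis at z = 1/2:
L_0(1/2) = (-3/2)·(-5/2)·(-7/2)/[(-1)·(-2)·(-3)] = 35/16
L_1(1/2) = (-1/2)·(-5/2)·(-7/2)/[(1)·(-1)·(-2)] = -35/16
L_2(1/2) = (-1/2)·(-3/2)·(-7/2)/[(2)·(1)·(-1)] = 21/16
L_3(1/2) = (-1/2)·(-3/2)·(-5/2)/[(3)·(2)·(1)] = -5/16
Sum: (-5)·(35/16) + (-6)·(-35/16) + 9·(21/16) + 8·(-5/16) = 23/2

23/2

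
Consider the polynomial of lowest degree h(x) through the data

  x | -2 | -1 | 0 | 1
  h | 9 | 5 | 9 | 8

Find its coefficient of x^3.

-13/6

The leading coefficient equals the top divided difference h[-2,-1,0,1].
h[-2,-1] = (5 - 9) / (-1 - (-2)) = -4
h[-1,0] = (9 - 5) / (0 - (-1)) = 4
h[0,1] = (8 - 9) / (1 - 0) = -1
h[-2,-1,0] = (4 - (-4)) / (0 - (-2)) = 4
h[-1,0,1] = (-1 - 4) / (1 - (-1)) = -5/2
h[-2,-1,0,1] = (-5/2 - 4) / (1 - (-2)) = -13/6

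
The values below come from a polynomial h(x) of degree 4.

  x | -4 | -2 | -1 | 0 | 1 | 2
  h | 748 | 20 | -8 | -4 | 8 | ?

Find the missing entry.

The 5 known values determine h uniquely (degree ≤ 4).
L_0(2) = (4)·(3)·(2)·(1)/[(-2)·(-3)·(-4)·(-5)] = 1/5
L_1(2) = (6)·(3)·(2)·(1)/[(2)·(-1)·(-2)·(-3)] = -3
L_2(2) = (6)·(4)·(2)·(1)/[(3)·(1)·(-1)·(-2)] = 8
L_3(2) = (6)·(4)·(3)·(1)/[(4)·(2)·(1)·(-1)] = -9
L_4(2) = (6)·(4)·(3)·(2)/[(5)·(3)·(2)·(1)] = 24/5
Sum: 748·(1/5) + 20·(-3) + (-8)·(8) + (-4)·(-9) + 8·(24/5) = 100

100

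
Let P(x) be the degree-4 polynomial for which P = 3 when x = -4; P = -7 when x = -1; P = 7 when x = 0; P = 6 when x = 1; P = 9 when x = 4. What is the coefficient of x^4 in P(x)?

Build the Lagrange basis polynomials:
L_0(x) = (x + 1)x(x - 1)(x - 4) / [480] = (1/480)x^4 - (1/120)x^3 - (1/480)x^2 + (1/120)x
L_1(x) = (x + 4)x(x - 1)(x - 4) / [-30] = -(1/30)x^4 + (1/30)x^3 + (8/15)x^2 - (8/15)x
L_2(x) = (x + 4)(x + 1)(x - 1)(x - 4) / [16] = (1/16)x^4 - (17/16)x^2 + 1
L_3(x) = (x + 4)(x + 1)x(x - 4) / [-30] = -(1/30)x^4 - (1/30)x^3 + (8/15)x^2 + (8/15)x
L_4(x) = (x + 4)(x + 1)x(x - 1) / [480] = (1/480)x^4 + (1/120)x^3 - (1/480)x^2 - (1/120)x
P(x) = 3·L_0 + (-7)·L_1 + 7·L_2 + 6·L_3 + 9·L_4
Only the coefficient of x^4 is needed; take it from each L_i and combine:
3·(1/480) + (-7)·(-1/30) + 7·(1/16) + 6·(-1/30) + 9·(1/480) = 119/240

119/240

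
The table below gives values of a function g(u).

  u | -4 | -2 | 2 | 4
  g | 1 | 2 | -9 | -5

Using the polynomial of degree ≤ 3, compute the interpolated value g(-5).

L_0(-5) = (-3)·(-7)·(-9)/[(-2)·(-6)·(-8)] = 63/32
L_1(-5) = (-1)·(-7)·(-9)/[(2)·(-4)·(-6)] = -21/16
L_2(-5) = (-1)·(-3)·(-9)/[(6)·(4)·(-2)] = 9/16
L_3(-5) = (-1)·(-3)·(-7)/[(8)·(6)·(2)] = -7/32
Sum: 1·(63/32) + 2·(-21/16) + (-9)·(9/16) + (-5)·(-7/32) = -37/8

-37/8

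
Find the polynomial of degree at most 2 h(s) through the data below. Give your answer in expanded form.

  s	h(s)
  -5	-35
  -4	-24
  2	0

Build the Lagrange basis polynomials:
L_0(s) = (s + 4)(s - 2) / [7] = (1/7)s^2 + (2/7)s - 8/7
L_1(s) = (s + 5)(s - 2) / [-6] = -(1/6)s^2 - (1/2)s + 5/3
L_2(s) = (s + 5)(s + 4) / [42] = (1/42)s^2 + (3/14)s + 10/21
h(s) = (-35)·L_0 + (-24)·L_1 + 0·L_2
  (-35)·L_0(s) = -5s^2 - 10s + 40
  (-24)·L_1(s) = 4s^2 + 12s - 40
  0·L_2(s) = 0
Adding term by term: -s^2 + 2s

h(s) = -s^2 + 2s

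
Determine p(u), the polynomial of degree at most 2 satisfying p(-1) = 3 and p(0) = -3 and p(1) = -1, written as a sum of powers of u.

Newton's divided differences:
p[-1,0] = (-3 - 3) / (0 - (-1)) = -6
p[0,1] = (-1 - (-3)) / (1 - 0) = 2
p[-1,0,1] = (2 - (-6)) / (1 - (-1)) = 4
p(u) = 3 + (-6)·(u + 1) + 4·(u + 1)u
Expanding: p(u) = 4u^2 - 2u - 3

p(u) = 4u^2 - 2u - 3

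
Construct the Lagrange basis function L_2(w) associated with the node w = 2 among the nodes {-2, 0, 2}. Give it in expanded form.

L_2(w) = (w + 2)w / [(4)·(2)]
       = (w^2 + 2w) / (8)

L_2(w) = (1/8)w^2 + (1/4)w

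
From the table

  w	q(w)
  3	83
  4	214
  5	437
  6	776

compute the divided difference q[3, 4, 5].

46

q[3,4] = (214 - 83) / (4 - 3) = 131
q[4,5] = (437 - 214) / (5 - 4) = 223
q[3,4,5] = (223 - 131) / (5 - 3) = 46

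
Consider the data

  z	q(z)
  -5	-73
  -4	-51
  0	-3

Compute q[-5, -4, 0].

q[-5,-4] = (-51 - (-73)) / (-4 - (-5)) = 22
q[-4,0] = (-3 - (-51)) / (0 - (-4)) = 12
q[-5,-4,0] = (12 - 22) / (0 - (-5)) = -2

-2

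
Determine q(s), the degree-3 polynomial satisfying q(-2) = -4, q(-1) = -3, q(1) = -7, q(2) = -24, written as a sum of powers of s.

q(s) = -s^3 - 3s^2 - s - 2

L_0(s) = (s + 1)(s - 1)(s - 2) / [-12] = -(1/12)s^3 + (1/6)s^2 + (1/12)s - 1/6
L_1(s) = (s + 2)(s - 1)(s - 2) / [6] = (1/6)s^3 - (1/6)s^2 - (2/3)s + 2/3
L_2(s) = (s + 2)(s + 1)(s - 2) / [-6] = -(1/6)s^3 - (1/6)s^2 + (2/3)s + 2/3
L_3(s) = (s + 2)(s + 1)(s - 1) / [12] = (1/12)s^3 + (1/6)s^2 - (1/12)s - 1/6
q(s) = (-4)·L_0 + (-3)·L_1 + (-7)·L_2 + (-24)·L_3
  (-4)·L_0(s) = (1/3)s^3 - (2/3)s^2 - (1/3)s + 2/3
  (-3)·L_1(s) = -(1/2)s^3 + (1/2)s^2 + 2s - 2
  (-7)·L_2(s) = (7/6)s^3 + (7/6)s^2 - (14/3)s - 14/3
  (-24)·L_3(s) = -2s^3 - 4s^2 + 2s + 4
Adding term by term: -s^3 - 3s^2 - s - 2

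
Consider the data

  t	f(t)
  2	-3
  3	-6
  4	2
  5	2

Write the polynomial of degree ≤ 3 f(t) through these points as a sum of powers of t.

f(t) = -(19/6)t^3 + 34t^2 - (677/6)t + 112

Newton's divided differences:
f[2,3] = (-6 - (-3)) / (3 - 2) = -3
f[3,4] = (2 - (-6)) / (4 - 3) = 8
f[4,5] = (2 - 2) / (5 - 4) = 0
f[2,3,4] = (8 - (-3)) / (4 - 2) = 11/2
f[3,4,5] = (0 - 8) / (5 - 3) = -4
f[2,3,4,5] = (-4 - 11/2) / (5 - 2) = -19/6
f(t) = -3 + (-3)·(t - 2) + (11/2)·(t - 2)(t - 3) + (-19/6)·(t - 2)(t - 3)(t - 4)
Expanding: f(t) = -(19/6)t^3 + 34t^2 - (677/6)t + 112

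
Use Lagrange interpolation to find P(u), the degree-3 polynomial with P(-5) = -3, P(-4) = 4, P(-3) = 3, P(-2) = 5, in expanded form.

L_0(u) = (u + 4)(u + 3)(u + 2) / [-6] = -(1/6)u^3 - (3/2)u^2 - (13/3)u - 4
L_1(u) = (u + 5)(u + 3)(u + 2) / [2] = (1/2)u^3 + 5u^2 + (31/2)u + 15
L_2(u) = (u + 5)(u + 4)(u + 2) / [-2] = -(1/2)u^3 - (11/2)u^2 - 19u - 20
L_3(u) = (u + 5)(u + 4)(u + 3) / [6] = (1/6)u^3 + 2u^2 + (47/6)u + 10
P(u) = (-3)·L_0 + 4·L_1 + 3·L_2 + 5·L_3
  (-3)·L_0(u) = (1/2)u^3 + (9/2)u^2 + 13u + 12
  4·L_1(u) = 2u^3 + 20u^2 + 62u + 60
  3·L_2(u) = -(3/2)u^3 - (33/2)u^2 - 57u - 60
  5·L_3(u) = (5/6)u^3 + 10u^2 + (235/6)u + 50
Adding term by term: (11/6)u^3 + 18u^2 + (343/6)u + 62

P(u) = (11/6)u^3 + 18u^2 + (343/6)u + 62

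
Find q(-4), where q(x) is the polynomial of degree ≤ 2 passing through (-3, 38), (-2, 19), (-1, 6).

Evaluate each Lagrange basis at x = -4:
L_0(-4) = (-2)·(-3)/[(-1)·(-2)] = 3
L_1(-4) = (-1)·(-3)/[(1)·(-1)] = -3
L_2(-4) = (-1)·(-2)/[(2)·(1)] = 1
Sum: 38·(3) + 19·(-3) + 6·(1) = 63

63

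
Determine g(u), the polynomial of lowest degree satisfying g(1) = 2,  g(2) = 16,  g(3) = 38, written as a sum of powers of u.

Build the Lagrange basis polynomials:
L_0(u) = (u - 2)(u - 3) / [2] = (1/2)u^2 - (5/2)u + 3
L_1(u) = (u - 1)(u - 3) / [-1] = -u^2 + 4u - 3
L_2(u) = (u - 1)(u - 2) / [2] = (1/2)u^2 - (3/2)u + 1
g(u) = 2·L_0 + 16·L_1 + 38·L_2
  2·L_0(u) = u^2 - 5u + 6
  16·L_1(u) = -16u^2 + 64u - 48
  38·L_2(u) = 19u^2 - 57u + 38
Adding term by term: 4u^2 + 2u - 4

g(u) = 4u^2 + 2u - 4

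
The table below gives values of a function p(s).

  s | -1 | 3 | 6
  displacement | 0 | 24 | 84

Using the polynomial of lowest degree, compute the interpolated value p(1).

4

L_0(1) = (-2)·(-5)/[(-4)·(-7)] = 5/14
L_1(1) = (2)·(-5)/[(4)·(-3)] = 5/6
L_2(1) = (2)·(-2)/[(7)·(3)] = -4/21
Sum: 0 + 24·(5/6) + 84·(-4/21) = 4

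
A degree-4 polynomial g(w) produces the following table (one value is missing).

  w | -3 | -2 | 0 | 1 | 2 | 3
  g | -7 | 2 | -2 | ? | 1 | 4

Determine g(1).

-32/15

The 5 known values determine g uniquely (degree ≤ 4).
Evaluate each Lagrange basis at w = 1:
L_0(1) = (3)·(1)·(-1)·(-2)/[(-1)·(-3)·(-5)·(-6)] = 1/15
L_1(1) = (4)·(1)·(-1)·(-2)/[(1)·(-2)·(-4)·(-5)] = -1/5
L_2(1) = (4)·(3)·(-1)·(-2)/[(3)·(2)·(-2)·(-3)] = 2/3
L_3(1) = (4)·(3)·(1)·(-2)/[(5)·(4)·(2)·(-1)] = 3/5
L_4(1) = (4)·(3)·(1)·(-1)/[(6)·(5)·(3)·(1)] = -2/15
Sum: (-7)·(1/15) + 2·(-1/5) + (-2)·(2/3) + 1·(3/5) + 4·(-2/15) = -32/15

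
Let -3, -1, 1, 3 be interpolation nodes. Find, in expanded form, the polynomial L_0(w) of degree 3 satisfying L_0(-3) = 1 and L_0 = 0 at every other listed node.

L_0(w) = (w + 1)(w - 1)(w - 3) / [(-2)·(-4)·(-6)]
       = (w^3 - 3w^2 - w + 3) / (-48)

L_0(w) = -(1/48)w^3 + (1/16)w^2 + (1/48)w - 1/16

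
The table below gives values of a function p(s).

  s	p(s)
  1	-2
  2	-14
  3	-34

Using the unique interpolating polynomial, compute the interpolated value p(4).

L_0(4) = (2)·(1)/[(-1)·(-2)] = 1
L_1(4) = (3)·(1)/[(1)·(-1)] = -3
L_2(4) = (3)·(2)/[(2)·(1)] = 3
Sum: (-2)·(1) + (-14)·(-3) + (-34)·(3) = -62

-62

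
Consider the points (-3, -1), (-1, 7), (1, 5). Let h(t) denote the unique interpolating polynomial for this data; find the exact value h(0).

L_0(0) = (1)·(-1)/[(-2)·(-4)] = -1/8
L_1(0) = (3)·(-1)/[(2)·(-2)] = 3/4
L_2(0) = (3)·(1)/[(4)·(2)] = 3/8
Sum: (-1)·(-1/8) + 7·(3/4) + 5·(3/8) = 29/4

29/4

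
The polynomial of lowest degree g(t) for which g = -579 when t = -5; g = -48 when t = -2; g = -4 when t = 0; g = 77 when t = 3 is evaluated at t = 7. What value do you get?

1221

Evaluate each Lagrange basis at t = 7:
L_0(7) = (9)·(7)·(4)/[(-3)·(-5)·(-8)] = -21/10
L_1(7) = (12)·(7)·(4)/[(3)·(-2)·(-5)] = 56/5
L_2(7) = (12)·(9)·(4)/[(5)·(2)·(-3)] = -72/5
L_3(7) = (12)·(9)·(7)/[(8)·(5)·(3)] = 63/10
Sum: (-579)·(-21/10) + (-48)·(56/5) + (-4)·(-72/5) + 77·(63/10) = 1221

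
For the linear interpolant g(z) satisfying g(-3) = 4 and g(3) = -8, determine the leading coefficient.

Build the Lagrange basis polynomials:
L_0(z) = (z - 3) / [-6] = -(1/6)z + 1/2
L_1(z) = (z + 3) / [6] = (1/6)z + 1/2
g(z) = 4·L_0 + (-8)·L_1
Only the coefficient of z is needed; take it from each L_i and combine:
4·(-1/6) + (-8)·(1/6) = -2

-2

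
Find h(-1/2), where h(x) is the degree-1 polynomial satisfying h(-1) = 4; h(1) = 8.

5

Evaluate each Lagrange basis at x = -1/2:
L_0(-1/2) = (-3/2)/[(-2)] = 3/4
L_1(-1/2) = (1/2)/[(2)] = 1/4
Sum: 4·(3/4) + 8·(1/4) = 5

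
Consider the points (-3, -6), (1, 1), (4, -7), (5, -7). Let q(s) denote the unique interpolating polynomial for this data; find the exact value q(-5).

Evaluate each Lagrange basis at s = -5:
L_0(-5) = (-6)·(-9)·(-10)/[(-4)·(-7)·(-8)] = 135/56
L_1(-5) = (-2)·(-9)·(-10)/[(4)·(-3)·(-4)] = -15/4
L_2(-5) = (-2)·(-6)·(-10)/[(7)·(3)·(-1)] = 40/7
L_3(-5) = (-2)·(-6)·(-9)/[(8)·(4)·(1)] = -27/8
Sum: (-6)·(135/56) + 1·(-15/4) + (-7)·(40/7) + (-7)·(-27/8) = -1937/56

-1937/56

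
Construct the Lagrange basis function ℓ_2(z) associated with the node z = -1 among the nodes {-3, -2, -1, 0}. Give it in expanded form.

ℓ_2(z) = (z + 3)(z + 2)z / [(2)·(1)·(-1)]
       = (z^3 + 5z^2 + 6z) / (-2)

ℓ_2(z) = -(1/2)z^3 - (5/2)z^2 - 3z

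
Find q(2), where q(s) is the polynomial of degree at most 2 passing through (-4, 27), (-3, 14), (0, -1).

9

Using Newton's divided-difference form:
q[-4,-3] = (14 - 27) / (-3 - (-4)) = -13
q[-3,0] = (-1 - 14) / (0 - (-3)) = -5
q[-4,-3,0] = (-5 - (-13)) / (0 - (-4)) = 2
q(2) = 27 + (-13)·(6) + 2·(6)·(5) = 9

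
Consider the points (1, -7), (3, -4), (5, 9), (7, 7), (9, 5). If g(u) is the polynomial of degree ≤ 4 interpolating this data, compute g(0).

14

Using Newton's divided-difference form:
g[1,3] = (-4 - (-7)) / (3 - 1) = 3/2
g[3,5] = (9 - (-4)) / (5 - 3) = 13/2
g[5,7] = (7 - 9) / (7 - 5) = -1
g[7,9] = (5 - 7) / (9 - 7) = -1
g[1,3,5] = (13/2 - 3/2) / (5 - 1) = 5/4
g[3,5,7] = (-1 - 13/2) / (7 - 3) = -15/8
g[5,7,9] = (-1 - (-1)) / (9 - 5) = 0
g[1,3,5,7] = (-15/8 - 5/4) / (7 - 1) = -25/48
g[3,5,7,9] = (0 - (-15/8)) / (9 - 3) = 5/16
g[1,3,5,7,9] = (5/16 - (-25/48)) / (9 - 1) = 5/48
g(0) = -7 + (3/2)·(-1) + (5/4)·(-1)·(-3) + (-25/48)·(-1)·(-3)·(-5) + (5/48)·(-1)·(-3)·(-5)·(-7) = 14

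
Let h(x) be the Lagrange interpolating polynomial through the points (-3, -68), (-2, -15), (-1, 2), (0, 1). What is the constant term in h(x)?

Build the Lagrange basis polynomials:
L_0(x) = (x + 2)(x + 1)x / [-6] = -(1/6)x^3 - (1/2)x^2 - (1/3)x
L_1(x) = (x + 3)(x + 1)x / [2] = (1/2)x^3 + 2x^2 + (3/2)x
L_2(x) = (x + 3)(x + 2)x / [-2] = -(1/2)x^3 - (5/2)x^2 - 3x
L_3(x) = (x + 3)(x + 2)(x + 1) / [6] = (1/6)x^3 + x^2 + (11/6)x + 1
h(x) = (-68)·L_0 + (-15)·L_1 + 2·L_2 + 1·L_3
Only the constant term is needed; take it from each L_i and combine:
(-68)·(0) + (-15)·(0) + 2·(0) + 1·(1) = 1

1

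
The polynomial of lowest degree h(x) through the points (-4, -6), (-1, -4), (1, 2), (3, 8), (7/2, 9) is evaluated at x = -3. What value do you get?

-1498/225

Using Newton's divided-difference form:
h[-4,-1] = (-4 - (-6)) / (-1 - (-4)) = 2/3
h[-1,1] = (2 - (-4)) / (1 - (-1)) = 3
h[1,3] = (8 - 2) / (3 - 1) = 3
h[3,7/2] = (9 - 8) / (7/2 - 3) = 2
h[-4,-1,1] = (3 - 2/3) / (1 - (-4)) = 7/15
h[-1,1,3] = (3 - 3) / (3 - (-1)) = 0
h[1,3,7/2] = (2 - 3) / (7/2 - 1) = -2/5
h[-4,-1,1,3] = (0 - 7/15) / (3 - (-4)) = -1/15
h[-1,1,3,7/2] = (-2/5 - 0) / (7/2 - (-1)) = -4/45
h[-4,-1,1,3,7/2] = (-4/45 - (-1/15)) / (7/2 - (-4)) = -2/675
h(-3) = -6 + (2/3)·(1) + (7/15)·(1)·(-2) + (-1/15)·(1)·(-2)·(-4) + (-2/675)·(1)·(-2)·(-4)·(-6) = -1498/225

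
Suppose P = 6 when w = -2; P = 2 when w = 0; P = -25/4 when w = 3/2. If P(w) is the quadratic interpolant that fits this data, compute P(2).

-10

Evaluate each Lagrange basis at w = 2:
L_0(2) = (2)·(1/2)/[(-2)·(-7/2)] = 1/7
L_1(2) = (4)·(1/2)/[(2)·(-3/2)] = -2/3
L_2(2) = (4)·(2)/[(7/2)·(3/2)] = 32/21
Sum: 6·(1/7) + 2·(-2/3) + (-25/4)·(32/21) = -10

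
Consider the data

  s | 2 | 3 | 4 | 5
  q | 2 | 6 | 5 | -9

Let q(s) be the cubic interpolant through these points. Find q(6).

Using Newton's divided-difference form:
q[2,3] = (6 - 2) / (3 - 2) = 4
q[3,4] = (5 - 6) / (4 - 3) = -1
q[4,5] = (-9 - 5) / (5 - 4) = -14
q[2,3,4] = (-1 - 4) / (4 - 2) = -5/2
q[3,4,5] = (-14 - (-1)) / (5 - 3) = -13/2
q[2,3,4,5] = (-13/2 - (-5/2)) / (5 - 2) = -4/3
q(6) = 2 + 4·(4) + (-5/2)·(4)·(3) + (-4/3)·(4)·(3)·(2) = -44

-44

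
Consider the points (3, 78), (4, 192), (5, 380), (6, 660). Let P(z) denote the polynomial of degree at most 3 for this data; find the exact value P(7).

Evaluate each Lagrange basis at z = 7:
L_0(7) = (3)·(2)·(1)/[(-1)·(-2)·(-3)] = -1
L_1(7) = (4)·(2)·(1)/[(1)·(-1)·(-2)] = 4
L_2(7) = (4)·(3)·(1)/[(2)·(1)·(-1)] = -6
L_3(7) = (4)·(3)·(2)/[(3)·(2)·(1)] = 4
Sum: 78·(-1) + 192·(4) + 380·(-6) + 660·(4) = 1050

1050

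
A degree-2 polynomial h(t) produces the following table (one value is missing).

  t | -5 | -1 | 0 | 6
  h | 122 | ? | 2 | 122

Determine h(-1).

The 3 known values determine h uniquely (degree ≤ 2).
Evaluate each Lagrange basis at t = -1:
L_0(-1) = (-1)·(-7)/[(-5)·(-11)] = 7/55
L_1(-1) = (4)·(-7)/[(5)·(-6)] = 14/15
L_2(-1) = (4)·(-1)/[(11)·(6)] = -2/33
Sum: 122·(7/55) + 2·(14/15) + 122·(-2/33) = 10

10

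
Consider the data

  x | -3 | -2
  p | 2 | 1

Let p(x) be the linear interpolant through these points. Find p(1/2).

-3/2

L_0(1/2) = (5/2)/[(-1)] = -5/2
L_1(1/2) = (7/2)/[(1)] = 7/2
Sum: 2·(-5/2) + 1·(7/2) = -3/2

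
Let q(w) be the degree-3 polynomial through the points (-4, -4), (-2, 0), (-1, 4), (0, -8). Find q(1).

-49

L_0(1) = (3)·(2)·(1)/[(-2)·(-3)·(-4)] = -1/4
L_1(1) = (5)·(2)·(1)/[(2)·(-1)·(-2)] = 5/2
L_2(1) = (5)·(3)·(1)/[(3)·(1)·(-1)] = -5
L_3(1) = (5)·(3)·(2)/[(4)·(2)·(1)] = 15/4
Sum: (-4)·(-1/4) + 0 + 4·(-5) + (-8)·(15/4) = -49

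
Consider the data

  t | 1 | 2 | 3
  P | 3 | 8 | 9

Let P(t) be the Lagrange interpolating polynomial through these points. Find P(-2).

Evaluate each Lagrange basis at t = -2:
L_0(-2) = (-4)·(-5)/[(-1)·(-2)] = 10
L_1(-2) = (-3)·(-5)/[(1)·(-1)] = -15
L_2(-2) = (-3)·(-4)/[(2)·(1)] = 6
Sum: 3·(10) + 8·(-15) + 9·(6) = -36

-36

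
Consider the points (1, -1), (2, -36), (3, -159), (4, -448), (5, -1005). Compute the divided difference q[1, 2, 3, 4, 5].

q[1,2] = (-36 - (-1)) / (2 - 1) = -35
q[2,3] = (-159 - (-36)) / (3 - 2) = -123
q[3,4] = (-448 - (-159)) / (4 - 3) = -289
q[4,5] = (-1005 - (-448)) / (5 - 4) = -557
q[1,2,3] = (-123 - (-35)) / (3 - 1) = -44
q[2,3,4] = (-289 - (-123)) / (4 - 2) = -83
q[3,4,5] = (-557 - (-289)) / (5 - 3) = -134
q[1,2,3,4] = (-83 - (-44)) / (4 - 1) = -13
q[2,3,4,5] = (-134 - (-83)) / (5 - 2) = -17
q[1,2,3,4,5] = (-17 - (-13)) / (5 - 1) = -1

-1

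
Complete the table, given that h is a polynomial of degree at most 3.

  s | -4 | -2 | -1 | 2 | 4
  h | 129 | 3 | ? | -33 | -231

The 4 known values determine h uniquely (degree ≤ 3).
Evaluate each Lagrange basis at s = -1:
L_0(-1) = (1)·(-3)·(-5)/[(-2)·(-6)·(-8)] = -5/32
L_1(-1) = (3)·(-3)·(-5)/[(2)·(-4)·(-6)] = 15/16
L_2(-1) = (3)·(1)·(-5)/[(6)·(4)·(-2)] = 5/16
L_3(-1) = (3)·(1)·(-3)/[(8)·(6)·(2)] = -3/32
Sum: 129·(-5/32) + 3·(15/16) + (-33)·(5/16) + (-231)·(-3/32) = -6

-6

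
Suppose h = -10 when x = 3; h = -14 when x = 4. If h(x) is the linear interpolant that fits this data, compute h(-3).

Evaluate each Lagrange basis at x = -3:
L_0(-3) = (-7)/[(-1)] = 7
L_1(-3) = (-6)/[(1)] = -6
Sum: (-10)·(7) + (-14)·(-6) = 14

14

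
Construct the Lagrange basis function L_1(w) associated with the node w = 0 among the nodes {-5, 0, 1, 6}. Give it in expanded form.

L_1(w) = (1/30)w^3 - (1/15)w^2 - (29/30)w + 1

L_1(w) = (w + 5)(w - 1)(w - 6) / [(5)·(-1)·(-6)]
       = (w^3 - 2w^2 - 29w + 30) / (30)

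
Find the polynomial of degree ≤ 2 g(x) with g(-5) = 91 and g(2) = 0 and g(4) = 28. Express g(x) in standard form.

L_0(x) = (x - 2)(x - 4) / [63] = (1/63)x^2 - (2/21)x + 8/63
L_1(x) = (x + 5)(x - 4) / [-14] = -(1/14)x^2 - (1/14)x + 10/7
L_2(x) = (x + 5)(x - 2) / [18] = (1/18)x^2 + (1/6)x - 5/9
g(x) = 91·L_0 + 0·L_1 + 28·L_2
  91·L_0(x) = (13/9)x^2 - (26/3)x + 104/9
  0·L_1(x) = 0
  28·L_2(x) = (14/9)x^2 + (14/3)x - 140/9
Adding term by term: 3x^2 - 4x - 4

g(x) = 3x^2 - 4x - 4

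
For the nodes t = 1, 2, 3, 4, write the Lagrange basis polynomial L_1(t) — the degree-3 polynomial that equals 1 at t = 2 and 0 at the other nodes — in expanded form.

L_1(t) = (1/2)t^3 - 4t^2 + (19/2)t - 6

L_1(t) = (t - 1)(t - 3)(t - 4) / [(1)·(-1)·(-2)]
       = (t^3 - 8t^2 + 19t - 12) / (2)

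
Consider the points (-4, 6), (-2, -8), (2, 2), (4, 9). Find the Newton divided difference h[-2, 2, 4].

1/6

h[-2,2] = (2 - (-8)) / (2 - (-2)) = 5/2
h[2,4] = (9 - 2) / (4 - 2) = 7/2
h[-2,2,4] = (7/2 - 5/2) / (4 - (-2)) = 1/6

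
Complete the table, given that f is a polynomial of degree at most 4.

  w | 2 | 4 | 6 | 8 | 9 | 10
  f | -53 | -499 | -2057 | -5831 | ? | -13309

-8999

The 5 known values determine f uniquely (degree ≤ 4).
L_0(9) = (5)·(3)·(1)·(-1)/[(-2)·(-4)·(-6)·(-8)] = -5/128
L_1(9) = (7)·(3)·(1)·(-1)/[(2)·(-2)·(-4)·(-6)] = 7/32
L_2(9) = (7)·(5)·(1)·(-1)/[(4)·(2)·(-2)·(-4)] = -35/64
L_3(9) = (7)·(5)·(3)·(-1)/[(6)·(4)·(2)·(-2)] = 35/32
L_4(9) = (7)·(5)·(3)·(1)/[(8)·(6)·(4)·(2)] = 35/128
Sum: (-53)·(-5/128) + (-499)·(7/32) + (-2057)·(-35/64) + (-5831)·(35/32) + (-13309)·(35/128) = -8999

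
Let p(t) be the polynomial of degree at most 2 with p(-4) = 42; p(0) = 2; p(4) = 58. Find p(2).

Evaluate each Lagrange basis at t = 2:
L_0(2) = (2)·(-2)/[(-4)·(-8)] = -1/8
L_1(2) = (6)·(-2)/[(4)·(-4)] = 3/4
L_2(2) = (6)·(2)/[(8)·(4)] = 3/8
Sum: 42·(-1/8) + 2·(3/4) + 58·(3/8) = 18

18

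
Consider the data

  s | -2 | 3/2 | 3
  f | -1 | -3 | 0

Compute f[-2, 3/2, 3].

18/35

f[-2,3/2] = (-3 - (-1)) / (3/2 - (-2)) = -4/7
f[3/2,3] = (0 - (-3)) / (3 - 3/2) = 2
f[-2,3/2,3] = (2 - (-4/7)) / (3 - (-2)) = 18/35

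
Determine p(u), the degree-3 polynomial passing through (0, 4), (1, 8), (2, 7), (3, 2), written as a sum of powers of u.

Newton's divided differences:
p[0,1] = (8 - 4) / (1 - 0) = 4
p[1,2] = (7 - 8) / (2 - 1) = -1
p[2,3] = (2 - 7) / (3 - 2) = -5
p[0,1,2] = (-1 - 4) / (2 - 0) = -5/2
p[1,2,3] = (-5 - (-1)) / (3 - 1) = -2
p[0,1,2,3] = (-2 - (-5/2)) / (3 - 0) = 1/6
p(u) = 4 + 4·u + (-5/2)·u(u - 1) + (1/6)·u(u - 1)(u - 2)
Expanding: p(u) = (1/6)u^3 - 3u^2 + (41/6)u + 4

p(u) = (1/6)u^3 - 3u^2 + (41/6)u + 4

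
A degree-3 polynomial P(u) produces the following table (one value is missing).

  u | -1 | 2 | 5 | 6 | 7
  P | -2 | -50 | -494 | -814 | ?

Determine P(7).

The 4 known values determine P uniquely (degree ≤ 3).
Evaluate each Lagrange basis at u = 7:
L_0(7) = (5)·(2)·(1)/[(-3)·(-6)·(-7)] = -5/63
L_1(7) = (8)·(2)·(1)/[(3)·(-3)·(-4)] = 4/9
L_2(7) = (8)·(5)·(1)/[(6)·(3)·(-1)] = -20/9
L_3(7) = (8)·(5)·(2)/[(7)·(4)·(1)] = 20/7
Sum: (-2)·(-5/63) + (-50)·(4/9) + (-494)·(-20/9) + (-814)·(20/7) = -1250

-1250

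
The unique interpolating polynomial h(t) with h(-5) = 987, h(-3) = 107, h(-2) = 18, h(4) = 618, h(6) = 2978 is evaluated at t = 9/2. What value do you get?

Evaluate each Lagrange basis at t = 9/2:
L_0(9/2) = (15/2)·(13/2)·(1/2)·(-3/2)/[(-2)·(-3)·(-9)·(-11)] = -65/1056
L_1(9/2) = (19/2)·(13/2)·(1/2)·(-3/2)/[(2)·(-1)·(-7)·(-9)] = 247/672
L_2(9/2) = (19/2)·(15/2)·(1/2)·(-3/2)/[(3)·(1)·(-6)·(-8)] = -95/256
L_3(9/2) = (19/2)·(15/2)·(13/2)·(-3/2)/[(9)·(7)·(6)·(-2)] = 1235/1344
L_4(9/2) = (19/2)·(15/2)·(13/2)·(1/2)/[(11)·(9)·(8)·(2)] = 1235/8448
Sum: 987·(-65/1056) + 107·(247/672) + 18·(-95/256) + 618·(1235/1344) + 2978·(1235/8448) = 7801/8

7801/8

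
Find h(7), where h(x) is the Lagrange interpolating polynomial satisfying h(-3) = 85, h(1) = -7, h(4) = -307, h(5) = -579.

L_0(7) = (6)·(3)·(2)/[(-4)·(-7)·(-8)] = -9/56
L_1(7) = (10)·(3)·(2)/[(4)·(-3)·(-4)] = 5/4
L_2(7) = (10)·(6)·(2)/[(7)·(3)·(-1)] = -40/7
L_3(7) = (10)·(6)·(3)/[(8)·(4)·(1)] = 45/8
Sum: 85·(-9/56) + (-7)·(5/4) + (-307)·(-40/7) + (-579)·(45/8) = -1525

-1525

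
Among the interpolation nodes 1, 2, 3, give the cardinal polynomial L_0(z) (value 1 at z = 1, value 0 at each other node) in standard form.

L_0(z) = (z - 2)(z - 3) / [(-1)·(-2)]
       = (z^2 - 5z + 6) / (2)

L_0(z) = (1/2)z^2 - (5/2)z + 3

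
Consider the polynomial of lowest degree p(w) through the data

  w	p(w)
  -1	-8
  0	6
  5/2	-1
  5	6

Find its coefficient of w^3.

74/75

L_0(w) = w(w - 5/2)(w - 5) / [-21] = -(1/21)w^3 + (5/14)w^2 - (25/42)w
L_1(w) = (w + 1)(w - 5/2)(w - 5) / [25/2] = (2/25)w^3 - (13/25)w^2 + (2/5)w + 1
L_2(w) = (w + 1)w(w - 5) / [-175/8] = -(8/175)w^3 + (32/175)w^2 + (8/35)w
L_3(w) = (w + 1)w(w - 5/2) / [75] = (1/75)w^3 - (1/50)w^2 - (1/30)w
p(w) = (-8)·L_0 + 6·L_1 + (-1)·L_2 + 6·L_3
Only the coefficient of w^3 is needed; take it from each L_i and combine:
(-8)·(-1/21) + 6·(2/25) + (-1)·(-8/175) + 6·(1/75) = 74/75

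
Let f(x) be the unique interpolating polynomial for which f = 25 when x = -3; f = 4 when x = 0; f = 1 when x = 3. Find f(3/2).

1/4

Using Newton's divided-difference form:
f[-3,0] = (4 - 25) / (0 - (-3)) = -7
f[0,3] = (1 - 4) / (3 - 0) = -1
f[-3,0,3] = (-1 - (-7)) / (3 - (-3)) = 1
f(3/2) = 25 + (-7)·(9/2) + 1·(9/2)·(3/2) = 1/4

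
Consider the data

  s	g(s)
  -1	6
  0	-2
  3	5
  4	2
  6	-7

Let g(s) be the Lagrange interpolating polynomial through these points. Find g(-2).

L_0(-2) = (-2)·(-5)·(-6)·(-8)/[(-1)·(-4)·(-5)·(-7)] = 24/7
L_1(-2) = (-1)·(-5)·(-6)·(-8)/[(1)·(-3)·(-4)·(-6)] = -10/3
L_2(-2) = (-1)·(-2)·(-6)·(-8)/[(4)·(3)·(-1)·(-3)] = 8/3
L_3(-2) = (-1)·(-2)·(-5)·(-8)/[(5)·(4)·(1)·(-2)] = -2
L_4(-2) = (-1)·(-2)·(-5)·(-6)/[(7)·(6)·(3)·(2)] = 5/21
Sum: 6·(24/7) + (-2)·(-10/3) + 5·(8/3) + 2·(-2) + (-7)·(5/21) = 733/21

733/21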